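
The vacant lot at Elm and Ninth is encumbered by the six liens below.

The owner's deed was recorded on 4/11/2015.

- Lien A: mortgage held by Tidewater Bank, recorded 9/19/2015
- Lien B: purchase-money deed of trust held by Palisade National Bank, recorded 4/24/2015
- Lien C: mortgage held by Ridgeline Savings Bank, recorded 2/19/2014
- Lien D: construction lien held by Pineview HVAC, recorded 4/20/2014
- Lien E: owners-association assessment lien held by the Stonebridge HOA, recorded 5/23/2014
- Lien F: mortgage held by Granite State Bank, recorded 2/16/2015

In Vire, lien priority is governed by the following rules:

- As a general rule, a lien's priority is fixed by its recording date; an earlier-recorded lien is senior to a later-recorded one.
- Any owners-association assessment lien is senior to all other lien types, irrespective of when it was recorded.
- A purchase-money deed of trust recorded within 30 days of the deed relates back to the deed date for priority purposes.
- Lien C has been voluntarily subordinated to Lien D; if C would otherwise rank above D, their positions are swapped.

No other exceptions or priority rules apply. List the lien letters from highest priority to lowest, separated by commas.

E, D, C, F, B, A

Adjusting effective dates: B's effective date is the deed date, 4/11/2015.
As an owners-association assessment lien, E is senior to every other lien.
Among the remaining liens, by effective date: C (2/19/2014), D (4/20/2014), F (2/16/2015), B (4/11/2015), A (9/19/2015).
C would otherwise be senior to D, so under the subordination agreement C and D exchange positions.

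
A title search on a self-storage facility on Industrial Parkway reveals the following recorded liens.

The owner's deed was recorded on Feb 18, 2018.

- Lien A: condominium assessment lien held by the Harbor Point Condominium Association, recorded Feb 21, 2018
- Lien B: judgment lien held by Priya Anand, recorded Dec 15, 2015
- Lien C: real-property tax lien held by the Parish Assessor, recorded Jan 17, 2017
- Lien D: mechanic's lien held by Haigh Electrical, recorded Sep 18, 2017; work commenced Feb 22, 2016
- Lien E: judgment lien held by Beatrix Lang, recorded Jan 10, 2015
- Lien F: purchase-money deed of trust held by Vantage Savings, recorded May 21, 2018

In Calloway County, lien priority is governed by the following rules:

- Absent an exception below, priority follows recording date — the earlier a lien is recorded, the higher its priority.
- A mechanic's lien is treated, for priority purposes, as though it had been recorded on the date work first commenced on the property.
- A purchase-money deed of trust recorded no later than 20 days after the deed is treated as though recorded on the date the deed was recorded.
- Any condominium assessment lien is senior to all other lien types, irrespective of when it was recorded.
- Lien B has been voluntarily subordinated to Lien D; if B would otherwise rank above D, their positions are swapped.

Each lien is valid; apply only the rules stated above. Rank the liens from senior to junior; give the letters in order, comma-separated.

A, E, D, B, C, F

Effective dates after the stated exceptions: D is treated as recorded Feb 22, 2016, the work-commencement date; F was recorded 92 days after the deed — beyond 20 days — so no relation-back applies.
A is a condominium assessment lien, so it outranks all other liens regardless of date.
Ordering the rest by effective date: E (Jan 10, 2015), B (Dec 15, 2015), D (Feb 22, 2016), C (Jan 17, 2017), F (May 21, 2018).
B is senior to D before the subordination, so the two trade places.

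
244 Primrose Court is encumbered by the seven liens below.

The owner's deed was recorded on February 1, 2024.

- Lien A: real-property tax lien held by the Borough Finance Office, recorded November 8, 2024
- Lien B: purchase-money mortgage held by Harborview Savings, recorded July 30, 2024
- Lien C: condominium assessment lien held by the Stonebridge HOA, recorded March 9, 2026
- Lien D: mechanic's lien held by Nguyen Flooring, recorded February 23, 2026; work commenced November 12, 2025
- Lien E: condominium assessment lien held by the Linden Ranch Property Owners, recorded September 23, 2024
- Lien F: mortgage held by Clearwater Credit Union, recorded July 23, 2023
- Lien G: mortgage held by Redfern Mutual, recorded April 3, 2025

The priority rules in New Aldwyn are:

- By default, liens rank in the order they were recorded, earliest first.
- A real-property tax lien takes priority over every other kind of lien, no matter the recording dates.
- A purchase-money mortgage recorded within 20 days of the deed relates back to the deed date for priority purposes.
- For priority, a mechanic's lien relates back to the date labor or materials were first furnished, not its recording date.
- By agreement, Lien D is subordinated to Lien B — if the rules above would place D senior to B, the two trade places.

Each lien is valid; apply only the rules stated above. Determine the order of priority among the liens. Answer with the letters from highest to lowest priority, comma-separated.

A, F, B, E, G, D, C

Adjusting effective dates: B missed the 20-day window (180 days after the deed), so its recording date stands; D relates back to November 12, 2025 (work commenced).
A, as a real-property tax lien, has superpriority and ranks first.
The other liens, earliest effective date first: F (July 23, 2023), B (July 30, 2024), E (September 23, 2024), G (April 3, 2025), D (November 12, 2025), C (March 9, 2026).
D already ranks below B; the subordination has no effect.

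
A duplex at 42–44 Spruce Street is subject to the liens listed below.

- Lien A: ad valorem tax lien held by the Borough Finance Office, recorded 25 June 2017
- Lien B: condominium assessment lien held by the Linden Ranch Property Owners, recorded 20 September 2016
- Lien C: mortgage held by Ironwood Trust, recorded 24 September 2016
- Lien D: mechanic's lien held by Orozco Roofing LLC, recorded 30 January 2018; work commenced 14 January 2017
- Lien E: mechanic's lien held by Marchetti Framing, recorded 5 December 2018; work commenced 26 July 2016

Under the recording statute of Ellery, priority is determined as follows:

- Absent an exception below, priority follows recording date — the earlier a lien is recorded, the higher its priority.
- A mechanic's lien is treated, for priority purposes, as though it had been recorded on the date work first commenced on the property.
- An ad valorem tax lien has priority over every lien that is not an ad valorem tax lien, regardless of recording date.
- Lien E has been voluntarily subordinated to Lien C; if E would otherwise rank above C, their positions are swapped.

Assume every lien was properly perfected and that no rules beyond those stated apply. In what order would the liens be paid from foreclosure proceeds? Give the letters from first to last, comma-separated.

Adjusting effective dates: D is treated as recorded 14 January 2017, the work-commencement date; E is treated as recorded 26 July 2016, the work-commencement date.
A, as an ad valorem tax lien, has superpriority and ranks first.
Among the remaining liens, by effective date: E (26 July 2016), B (20 September 2016), C (24 September 2016), D (14 January 2017).
Because E would otherwise rank above C, the subordination swaps them.

A, C, B, E, D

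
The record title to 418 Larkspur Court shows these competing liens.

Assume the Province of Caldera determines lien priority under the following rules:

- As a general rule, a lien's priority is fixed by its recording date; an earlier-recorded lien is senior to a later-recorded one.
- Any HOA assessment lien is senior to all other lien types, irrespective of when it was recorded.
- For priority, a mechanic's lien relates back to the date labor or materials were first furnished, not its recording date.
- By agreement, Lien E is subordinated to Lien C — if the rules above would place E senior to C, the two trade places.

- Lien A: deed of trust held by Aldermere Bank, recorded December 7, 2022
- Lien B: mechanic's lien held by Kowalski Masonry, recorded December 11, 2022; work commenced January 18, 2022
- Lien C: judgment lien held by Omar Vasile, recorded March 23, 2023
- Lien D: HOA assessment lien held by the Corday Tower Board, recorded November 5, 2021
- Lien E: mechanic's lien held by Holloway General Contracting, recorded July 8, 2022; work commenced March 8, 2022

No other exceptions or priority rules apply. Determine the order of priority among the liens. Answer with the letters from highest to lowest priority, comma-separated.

Adjusting effective dates: B is treated as recorded January 18, 2022, the work-commencement date; E relates back to March 8, 2022 (work commenced).
D is an HOA assessment lien, so it outranks all other liens regardless of date.
The other liens, earliest effective date first: B (January 18, 2022), E (March 8, 2022), A (December 7, 2022), C (March 23, 2023).
The subordination applies — E was senior to C — so E and C swap.

D, B, C, A, E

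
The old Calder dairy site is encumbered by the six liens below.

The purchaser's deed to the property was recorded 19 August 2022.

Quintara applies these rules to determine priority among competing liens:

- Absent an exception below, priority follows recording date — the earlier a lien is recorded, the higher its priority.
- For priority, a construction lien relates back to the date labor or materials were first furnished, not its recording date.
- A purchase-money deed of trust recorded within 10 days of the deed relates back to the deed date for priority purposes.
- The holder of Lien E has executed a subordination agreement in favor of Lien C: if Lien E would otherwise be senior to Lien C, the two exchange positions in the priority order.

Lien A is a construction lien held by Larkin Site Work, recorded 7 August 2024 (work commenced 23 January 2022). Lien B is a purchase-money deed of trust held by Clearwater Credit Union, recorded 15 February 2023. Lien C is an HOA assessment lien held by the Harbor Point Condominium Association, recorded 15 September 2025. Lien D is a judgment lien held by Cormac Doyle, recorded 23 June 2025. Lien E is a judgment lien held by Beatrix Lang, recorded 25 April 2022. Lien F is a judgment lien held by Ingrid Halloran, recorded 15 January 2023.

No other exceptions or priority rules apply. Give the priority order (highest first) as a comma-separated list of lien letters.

A, C, F, B, D, E

First, effective dates: A is treated as recorded 23 January 2022, the work-commencement date; B was recorded 180 days after the deed — beyond 10 days — so no relation-back applies.
Ordering by effective date: A (23 January 2022), E (25 April 2022), F (15 January 2023), B (15 February 2023), D (23 June 2025), C (15 September 2025).
Because E would otherwise rank above C, the subordination swaps them.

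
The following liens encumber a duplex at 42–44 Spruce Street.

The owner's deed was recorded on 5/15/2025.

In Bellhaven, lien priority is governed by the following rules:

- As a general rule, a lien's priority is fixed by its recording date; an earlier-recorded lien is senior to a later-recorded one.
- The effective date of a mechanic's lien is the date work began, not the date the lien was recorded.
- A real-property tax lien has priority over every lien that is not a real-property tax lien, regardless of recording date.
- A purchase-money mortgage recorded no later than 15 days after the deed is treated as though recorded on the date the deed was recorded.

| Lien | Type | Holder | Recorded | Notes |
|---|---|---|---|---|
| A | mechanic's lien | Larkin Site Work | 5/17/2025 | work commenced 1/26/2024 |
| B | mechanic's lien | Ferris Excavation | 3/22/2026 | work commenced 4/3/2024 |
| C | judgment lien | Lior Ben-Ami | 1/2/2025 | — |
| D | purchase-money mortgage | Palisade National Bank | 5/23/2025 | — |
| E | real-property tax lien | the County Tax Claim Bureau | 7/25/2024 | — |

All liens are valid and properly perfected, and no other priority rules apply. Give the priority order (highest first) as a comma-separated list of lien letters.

Adjusting effective dates: A relates back to 1/26/2024 (work commenced); B's effective date is 4/3/2024, when work began; D's effective date is the deed date, 5/15/2025.
E is a real-property tax lien, so it outranks all other liens regardless of date.
Ordering the rest by effective date: A (1/26/2024), B (4/3/2024), C (1/2/2025), D (5/15/2025).

E, A, B, C, D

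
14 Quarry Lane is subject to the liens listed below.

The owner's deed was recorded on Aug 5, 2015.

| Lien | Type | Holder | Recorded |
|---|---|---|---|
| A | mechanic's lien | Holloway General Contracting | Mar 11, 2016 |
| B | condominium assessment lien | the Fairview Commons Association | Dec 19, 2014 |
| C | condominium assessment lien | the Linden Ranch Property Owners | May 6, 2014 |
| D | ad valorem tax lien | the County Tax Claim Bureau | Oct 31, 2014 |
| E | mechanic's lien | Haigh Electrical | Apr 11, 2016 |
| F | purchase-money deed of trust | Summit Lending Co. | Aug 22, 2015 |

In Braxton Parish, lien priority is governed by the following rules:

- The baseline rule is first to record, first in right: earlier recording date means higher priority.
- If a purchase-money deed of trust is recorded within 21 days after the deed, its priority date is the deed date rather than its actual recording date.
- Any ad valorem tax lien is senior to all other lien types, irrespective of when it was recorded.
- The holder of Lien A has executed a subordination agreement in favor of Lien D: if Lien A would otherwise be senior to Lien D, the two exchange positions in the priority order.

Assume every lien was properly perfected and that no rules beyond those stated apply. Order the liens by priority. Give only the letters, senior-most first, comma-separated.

D, C, B, F, A, E

Effective dates: F's effective date is the deed date, Aug 5, 2015.
D is an ad valorem tax lien and takes priority over every other lien.
The other liens, earliest effective date first: C (May 6, 2014), B (Dec 19, 2014), F (Aug 5, 2015), A (Mar 11, 2016), E (Apr 11, 2016).
A already ranks below D; the subordination has no effect.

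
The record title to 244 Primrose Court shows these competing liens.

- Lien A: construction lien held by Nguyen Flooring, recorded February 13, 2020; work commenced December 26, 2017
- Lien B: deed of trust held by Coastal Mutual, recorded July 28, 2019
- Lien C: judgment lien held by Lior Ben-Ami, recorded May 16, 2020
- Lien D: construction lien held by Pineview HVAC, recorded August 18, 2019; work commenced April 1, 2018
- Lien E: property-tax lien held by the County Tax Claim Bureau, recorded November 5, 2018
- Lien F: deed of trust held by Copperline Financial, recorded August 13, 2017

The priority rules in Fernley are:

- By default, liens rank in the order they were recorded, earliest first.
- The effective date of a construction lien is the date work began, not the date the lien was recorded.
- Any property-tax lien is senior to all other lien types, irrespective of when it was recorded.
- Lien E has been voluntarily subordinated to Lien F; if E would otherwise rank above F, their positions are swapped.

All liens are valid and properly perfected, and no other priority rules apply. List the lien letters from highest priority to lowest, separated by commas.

F, E, A, D, B, C

First, effective dates: A is treated as recorded December 26, 2017, the work-commencement date; D relates back to April 1, 2018 (work commenced).
As a property-tax lien, E is senior to every other lien.
The other liens, earliest effective date first: F (August 13, 2017), A (December 26, 2017), D (April 1, 2018), B (July 28, 2019), C (May 16, 2020).
E would otherwise be senior to F, so under the subordination agreement E and F exchange positions.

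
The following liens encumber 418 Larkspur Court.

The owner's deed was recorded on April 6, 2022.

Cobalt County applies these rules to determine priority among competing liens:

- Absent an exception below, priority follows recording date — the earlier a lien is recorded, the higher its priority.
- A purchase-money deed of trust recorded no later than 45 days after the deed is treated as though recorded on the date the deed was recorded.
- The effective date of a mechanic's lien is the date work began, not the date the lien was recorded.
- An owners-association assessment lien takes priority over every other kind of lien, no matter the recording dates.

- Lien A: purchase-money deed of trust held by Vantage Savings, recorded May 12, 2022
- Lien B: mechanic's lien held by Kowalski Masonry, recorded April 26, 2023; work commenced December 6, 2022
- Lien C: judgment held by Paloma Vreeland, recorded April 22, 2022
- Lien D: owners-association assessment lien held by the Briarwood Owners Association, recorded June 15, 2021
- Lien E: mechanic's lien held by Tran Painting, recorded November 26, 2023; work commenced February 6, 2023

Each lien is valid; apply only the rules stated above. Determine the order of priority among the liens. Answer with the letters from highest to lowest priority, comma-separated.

Effective dates: A's effective date is the deed date, April 6, 2022; B's effective date is December 6, 2022, when work began; E relates back to February 6, 2023 (work commenced).
As an owners-association assessment lien, D is senior to every other lien.
Among the remaining liens, by effective date: A (April 6, 2022), C (April 22, 2022), B (December 6, 2022), E (February 6, 2023).

D, A, C, B, E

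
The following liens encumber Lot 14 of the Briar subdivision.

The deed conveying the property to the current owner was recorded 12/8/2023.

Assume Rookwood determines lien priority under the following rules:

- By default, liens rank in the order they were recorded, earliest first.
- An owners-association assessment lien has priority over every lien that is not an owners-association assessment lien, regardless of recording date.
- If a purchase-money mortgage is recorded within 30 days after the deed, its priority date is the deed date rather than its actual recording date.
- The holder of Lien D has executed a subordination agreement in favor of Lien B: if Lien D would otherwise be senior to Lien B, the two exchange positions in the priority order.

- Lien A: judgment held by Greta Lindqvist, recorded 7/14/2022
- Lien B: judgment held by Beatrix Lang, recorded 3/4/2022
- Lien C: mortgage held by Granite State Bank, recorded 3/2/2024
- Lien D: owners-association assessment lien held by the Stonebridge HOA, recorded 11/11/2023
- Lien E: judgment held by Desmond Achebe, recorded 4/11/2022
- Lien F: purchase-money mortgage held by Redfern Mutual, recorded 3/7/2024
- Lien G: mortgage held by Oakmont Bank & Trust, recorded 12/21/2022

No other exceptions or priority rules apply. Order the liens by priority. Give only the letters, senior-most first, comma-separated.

Adjusting effective dates: F was recorded 90 days after the deed, outside the 30-day window, so it keeps its recording date.
As an owners-association assessment lien, D is senior to every other lien.
Remaining liens by effective date: B (3/4/2022), E (4/11/2022), A (7/14/2022), G (12/21/2022), C (3/2/2024), F (3/7/2024).
The subordination applies — D was senior to B — so D and B swap.

B, D, E, A, G, C, F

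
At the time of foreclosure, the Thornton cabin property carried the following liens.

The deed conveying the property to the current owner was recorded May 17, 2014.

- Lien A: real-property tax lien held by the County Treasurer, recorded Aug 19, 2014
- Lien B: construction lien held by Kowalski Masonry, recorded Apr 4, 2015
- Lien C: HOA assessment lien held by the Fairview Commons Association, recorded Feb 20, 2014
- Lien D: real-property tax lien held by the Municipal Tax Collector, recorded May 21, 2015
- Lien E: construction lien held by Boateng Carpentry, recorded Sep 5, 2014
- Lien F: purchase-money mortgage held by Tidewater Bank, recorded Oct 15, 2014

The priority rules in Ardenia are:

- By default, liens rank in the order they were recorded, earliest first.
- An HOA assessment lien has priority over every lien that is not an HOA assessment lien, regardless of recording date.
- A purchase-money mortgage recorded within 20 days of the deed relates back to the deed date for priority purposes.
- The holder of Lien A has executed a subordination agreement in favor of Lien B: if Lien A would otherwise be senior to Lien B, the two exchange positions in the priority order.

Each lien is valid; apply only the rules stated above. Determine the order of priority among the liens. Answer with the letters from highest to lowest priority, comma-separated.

Effective dates: F missed the 20-day window (151 days after the deed), so its recording date stands.
As an HOA assessment lien, C is senior to every other lien.
Ordering the rest by effective date: A (Aug 19, 2014), E (Sep 5, 2014), F (Oct 15, 2014), B (Apr 4, 2015), D (May 21, 2015).
A is senior to B before the subordination, so the two trade places.

C, B, E, F, A, D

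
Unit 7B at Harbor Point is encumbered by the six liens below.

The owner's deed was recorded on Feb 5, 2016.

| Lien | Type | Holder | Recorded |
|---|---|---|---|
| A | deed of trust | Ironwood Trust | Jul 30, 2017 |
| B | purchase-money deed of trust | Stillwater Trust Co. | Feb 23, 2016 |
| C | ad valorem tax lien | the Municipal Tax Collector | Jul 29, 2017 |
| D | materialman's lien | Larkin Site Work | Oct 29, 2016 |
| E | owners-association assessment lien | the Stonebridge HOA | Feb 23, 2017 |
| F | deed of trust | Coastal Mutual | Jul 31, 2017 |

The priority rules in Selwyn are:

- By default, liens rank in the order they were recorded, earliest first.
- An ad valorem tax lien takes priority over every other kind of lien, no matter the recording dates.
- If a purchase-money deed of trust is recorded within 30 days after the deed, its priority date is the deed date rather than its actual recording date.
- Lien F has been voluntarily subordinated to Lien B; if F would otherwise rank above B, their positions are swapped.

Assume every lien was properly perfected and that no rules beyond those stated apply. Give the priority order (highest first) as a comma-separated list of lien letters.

C, B, D, E, A, F

Effective dates: B's effective date is the deed date, Feb 5, 2016.
C is an ad valorem tax lien and takes priority over every other lien.
Remaining liens by effective date: B (Feb 5, 2016), D (Oct 29, 2016), E (Feb 23, 2017), A (Jul 30, 2017), F (Jul 31, 2017).
F already ranks below B; the subordination has no effect.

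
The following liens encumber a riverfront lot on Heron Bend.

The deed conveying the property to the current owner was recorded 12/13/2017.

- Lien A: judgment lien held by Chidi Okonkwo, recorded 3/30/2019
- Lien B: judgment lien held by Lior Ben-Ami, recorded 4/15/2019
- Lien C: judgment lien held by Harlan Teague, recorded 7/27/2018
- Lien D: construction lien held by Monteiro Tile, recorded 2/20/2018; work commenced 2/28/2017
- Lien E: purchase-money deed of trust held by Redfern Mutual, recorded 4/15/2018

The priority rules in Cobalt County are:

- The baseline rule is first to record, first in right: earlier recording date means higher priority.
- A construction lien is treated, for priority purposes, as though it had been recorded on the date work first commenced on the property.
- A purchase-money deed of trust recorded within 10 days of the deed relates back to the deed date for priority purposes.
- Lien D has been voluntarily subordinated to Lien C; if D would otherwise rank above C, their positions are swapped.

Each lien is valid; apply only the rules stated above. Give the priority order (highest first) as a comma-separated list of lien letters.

C, E, D, A, B

Effective dates after the stated exceptions: D relates back to 2/28/2017 (work commenced); E was recorded 123 days after the deed — beyond 10 days — so no relation-back applies.
Sorted by effective date: D (2/28/2017), E (4/15/2018), C (7/27/2018), A (3/30/2019), B (4/15/2019).
Because D would otherwise rank above C, the subordination swaps them.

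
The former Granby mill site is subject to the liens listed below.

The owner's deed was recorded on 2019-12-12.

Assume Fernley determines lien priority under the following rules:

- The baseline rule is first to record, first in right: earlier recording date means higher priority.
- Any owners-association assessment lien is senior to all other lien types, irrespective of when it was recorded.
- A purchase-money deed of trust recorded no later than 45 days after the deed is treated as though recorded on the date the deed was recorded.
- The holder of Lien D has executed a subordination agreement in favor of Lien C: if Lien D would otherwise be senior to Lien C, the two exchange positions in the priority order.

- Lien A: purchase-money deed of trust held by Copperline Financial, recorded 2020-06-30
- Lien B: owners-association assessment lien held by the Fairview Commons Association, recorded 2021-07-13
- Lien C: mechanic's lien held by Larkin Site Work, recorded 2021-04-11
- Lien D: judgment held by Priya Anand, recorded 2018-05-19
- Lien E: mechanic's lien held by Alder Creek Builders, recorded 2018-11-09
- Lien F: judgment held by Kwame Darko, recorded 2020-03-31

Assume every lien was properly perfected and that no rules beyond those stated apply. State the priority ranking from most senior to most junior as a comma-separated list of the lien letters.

B, C, E, F, A, D

Adjusting effective dates: A was recorded 201 days after the deed, outside the 45-day window, so it keeps its recording date.
B, as an owners-association assessment lien, has superpriority and ranks first.
Among the remaining liens, by effective date: D (2018-05-19), E (2018-11-09), F (2020-03-31), A (2020-06-30), C (2021-04-11).
D would otherwise be senior to C, so under the subordination agreement D and C exchange positions.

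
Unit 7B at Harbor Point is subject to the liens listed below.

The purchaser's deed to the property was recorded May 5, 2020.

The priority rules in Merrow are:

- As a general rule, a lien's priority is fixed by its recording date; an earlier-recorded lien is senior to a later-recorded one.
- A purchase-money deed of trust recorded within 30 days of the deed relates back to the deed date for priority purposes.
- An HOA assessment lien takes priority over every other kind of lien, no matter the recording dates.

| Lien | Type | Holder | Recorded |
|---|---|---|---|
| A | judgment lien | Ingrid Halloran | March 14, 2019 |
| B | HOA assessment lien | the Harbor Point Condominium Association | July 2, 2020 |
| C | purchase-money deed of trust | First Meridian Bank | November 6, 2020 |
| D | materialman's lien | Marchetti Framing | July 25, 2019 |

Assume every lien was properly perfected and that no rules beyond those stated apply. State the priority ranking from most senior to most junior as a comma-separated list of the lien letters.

B, A, D, C

First, effective dates: C was recorded 185 days after the deed — beyond 30 days — so no relation-back applies.
B is an HOA assessment lien and takes priority over every other lien.
Remaining liens by effective date: A (March 14, 2019), D (July 25, 2019), C (November 6, 2020).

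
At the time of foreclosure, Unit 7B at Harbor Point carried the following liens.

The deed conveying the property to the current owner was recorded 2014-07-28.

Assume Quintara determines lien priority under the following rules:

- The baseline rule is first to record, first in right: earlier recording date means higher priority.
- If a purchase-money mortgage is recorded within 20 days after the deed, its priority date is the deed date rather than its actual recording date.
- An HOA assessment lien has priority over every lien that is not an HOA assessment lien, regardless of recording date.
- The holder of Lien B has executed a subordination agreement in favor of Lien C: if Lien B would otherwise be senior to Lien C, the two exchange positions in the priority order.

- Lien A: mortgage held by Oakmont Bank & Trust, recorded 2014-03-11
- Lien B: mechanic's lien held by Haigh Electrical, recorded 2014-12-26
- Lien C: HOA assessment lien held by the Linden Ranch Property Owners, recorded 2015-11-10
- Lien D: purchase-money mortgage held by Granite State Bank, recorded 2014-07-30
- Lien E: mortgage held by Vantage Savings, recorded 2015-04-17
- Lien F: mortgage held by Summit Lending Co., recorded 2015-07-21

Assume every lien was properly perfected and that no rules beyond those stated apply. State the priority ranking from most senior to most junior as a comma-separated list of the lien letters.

C, A, D, B, E, F

Effective dates: D was recorded within the 20-day window, so its effective date is the deed date 2014-07-28.
C is an HOA assessment lien, so it outranks all other liens regardless of date.
Ordering the rest by effective date: A (2014-03-11), D (2014-07-28), B (2014-12-26), E (2015-04-17), F (2015-07-21).
B already ranks below C; the subordination has no effect.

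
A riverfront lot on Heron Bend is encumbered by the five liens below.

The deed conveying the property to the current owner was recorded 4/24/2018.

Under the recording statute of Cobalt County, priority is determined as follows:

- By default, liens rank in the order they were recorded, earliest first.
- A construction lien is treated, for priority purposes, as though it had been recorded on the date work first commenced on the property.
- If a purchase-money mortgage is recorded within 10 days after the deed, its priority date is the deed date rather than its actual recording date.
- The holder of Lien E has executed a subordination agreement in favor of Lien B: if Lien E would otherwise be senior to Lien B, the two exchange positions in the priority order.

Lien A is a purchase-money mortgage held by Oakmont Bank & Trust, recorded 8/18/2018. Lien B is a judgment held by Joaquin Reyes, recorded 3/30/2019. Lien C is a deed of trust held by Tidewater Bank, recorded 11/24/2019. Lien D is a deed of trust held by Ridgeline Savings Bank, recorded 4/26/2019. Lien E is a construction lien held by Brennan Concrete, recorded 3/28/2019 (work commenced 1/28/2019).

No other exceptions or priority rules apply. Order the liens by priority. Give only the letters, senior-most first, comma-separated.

A, B, E, D, C

Effective dates after the stated exceptions: A missed the 10-day window (116 days after the deed), so its recording date stands; E relates back to 1/28/2019 (work commenced).
By effective date: A (8/18/2018), E (1/28/2019), B (3/30/2019), D (4/26/2019), C (11/24/2019).
Because E would otherwise rank above B, the subordination swaps them.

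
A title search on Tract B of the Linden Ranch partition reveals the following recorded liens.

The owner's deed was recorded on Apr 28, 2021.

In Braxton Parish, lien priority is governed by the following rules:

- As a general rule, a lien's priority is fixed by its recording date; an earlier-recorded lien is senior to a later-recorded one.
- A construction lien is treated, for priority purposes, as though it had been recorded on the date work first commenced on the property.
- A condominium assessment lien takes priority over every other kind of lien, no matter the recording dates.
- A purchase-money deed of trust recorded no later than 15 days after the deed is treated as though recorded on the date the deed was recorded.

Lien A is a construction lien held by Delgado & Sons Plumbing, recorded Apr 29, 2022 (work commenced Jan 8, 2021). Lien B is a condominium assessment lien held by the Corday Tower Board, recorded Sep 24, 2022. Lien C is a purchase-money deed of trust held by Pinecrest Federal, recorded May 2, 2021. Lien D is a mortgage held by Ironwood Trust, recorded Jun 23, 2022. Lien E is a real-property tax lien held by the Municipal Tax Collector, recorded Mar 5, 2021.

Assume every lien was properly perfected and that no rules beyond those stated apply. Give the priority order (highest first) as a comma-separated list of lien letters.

B, A, E, C, D

Effective dates after the stated exceptions: A's effective date is Jan 8, 2021, when work began; C relates back to the deed date Apr 28, 2021.
As a condominium assessment lien, B is senior to every other lien.
Remaining liens by effective date: A (Jan 8, 2021), E (Mar 5, 2021), C (Apr 28, 2021), D (Jun 23, 2022).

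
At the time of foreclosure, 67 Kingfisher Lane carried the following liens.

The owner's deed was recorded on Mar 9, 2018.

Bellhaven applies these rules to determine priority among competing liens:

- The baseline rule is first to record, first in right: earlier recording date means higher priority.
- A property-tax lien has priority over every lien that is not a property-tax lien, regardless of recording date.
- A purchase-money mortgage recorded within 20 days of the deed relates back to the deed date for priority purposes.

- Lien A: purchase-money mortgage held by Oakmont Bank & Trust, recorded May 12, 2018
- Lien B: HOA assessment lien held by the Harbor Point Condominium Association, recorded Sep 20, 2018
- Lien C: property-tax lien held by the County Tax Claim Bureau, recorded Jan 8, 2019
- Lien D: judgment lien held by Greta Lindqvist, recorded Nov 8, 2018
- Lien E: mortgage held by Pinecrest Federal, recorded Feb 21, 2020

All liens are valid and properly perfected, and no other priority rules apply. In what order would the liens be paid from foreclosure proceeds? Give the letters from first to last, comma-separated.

C, A, B, D, E

First, effective dates: A missed the 20-day window (64 days after the deed), so its recording date stands.
C, as a property-tax lien, has superpriority and ranks first.
Remaining liens by effective date: A (May 12, 2018), B (Sep 20, 2018), D (Nov 8, 2018), E (Feb 21, 2020).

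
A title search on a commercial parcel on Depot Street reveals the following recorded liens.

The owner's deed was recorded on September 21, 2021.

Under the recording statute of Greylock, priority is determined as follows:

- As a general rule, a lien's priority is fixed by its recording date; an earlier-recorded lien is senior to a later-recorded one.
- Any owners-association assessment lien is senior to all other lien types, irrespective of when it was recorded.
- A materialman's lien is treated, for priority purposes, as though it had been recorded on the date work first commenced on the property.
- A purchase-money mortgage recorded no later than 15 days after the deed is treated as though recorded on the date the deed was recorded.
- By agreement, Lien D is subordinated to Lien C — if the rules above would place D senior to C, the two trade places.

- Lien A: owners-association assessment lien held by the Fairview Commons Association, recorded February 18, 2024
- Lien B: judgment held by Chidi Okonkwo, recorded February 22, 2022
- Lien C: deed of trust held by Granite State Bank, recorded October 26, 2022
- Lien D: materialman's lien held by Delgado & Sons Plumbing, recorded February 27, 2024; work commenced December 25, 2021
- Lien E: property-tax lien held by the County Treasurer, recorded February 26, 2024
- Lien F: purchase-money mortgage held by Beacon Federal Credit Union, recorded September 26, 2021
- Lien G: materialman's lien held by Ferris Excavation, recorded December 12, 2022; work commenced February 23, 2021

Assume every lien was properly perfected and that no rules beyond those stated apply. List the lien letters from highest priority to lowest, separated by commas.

Effective dates after the stated exceptions: D's effective date is December 25, 2021, when work began; F was recorded within the 15-day window, so its effective date is the deed date September 21, 2021; G's effective date is February 23, 2021, when work began.
A is an owners-association assessment lien and takes priority over every other lien.
The other liens, earliest effective date first: G (February 23, 2021), F (September 21, 2021), D (December 25, 2021), B (February 22, 2022), C (October 26, 2022), E (February 26, 2024).
The subordination applies — D was senior to C — so D and C swap.

A, G, F, C, B, D, E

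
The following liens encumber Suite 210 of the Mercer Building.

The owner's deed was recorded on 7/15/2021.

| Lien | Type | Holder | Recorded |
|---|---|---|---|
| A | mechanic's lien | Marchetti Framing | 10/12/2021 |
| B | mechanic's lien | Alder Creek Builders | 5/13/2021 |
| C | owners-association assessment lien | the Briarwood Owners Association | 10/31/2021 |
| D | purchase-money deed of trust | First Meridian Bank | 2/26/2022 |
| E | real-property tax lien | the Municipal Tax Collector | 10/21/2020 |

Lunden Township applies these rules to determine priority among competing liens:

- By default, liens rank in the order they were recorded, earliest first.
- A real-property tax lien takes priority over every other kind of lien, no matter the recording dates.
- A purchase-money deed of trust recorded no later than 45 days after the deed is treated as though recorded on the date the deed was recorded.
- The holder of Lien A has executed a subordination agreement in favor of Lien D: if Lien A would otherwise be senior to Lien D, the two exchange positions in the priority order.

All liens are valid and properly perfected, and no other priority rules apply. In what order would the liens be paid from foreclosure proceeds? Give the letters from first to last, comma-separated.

E, B, D, C, A

Effective dates after the stated exceptions: D was recorded 226 days after the deed, outside the 45-day window, so it keeps its recording date.
E is a real-property tax lien, so it outranks all other liens regardless of date.
Among the remaining liens, by effective date: B (5/13/2021), A (10/12/2021), C (10/31/2021), D (2/26/2022).
The subordination applies — A was senior to D — so A and D swap.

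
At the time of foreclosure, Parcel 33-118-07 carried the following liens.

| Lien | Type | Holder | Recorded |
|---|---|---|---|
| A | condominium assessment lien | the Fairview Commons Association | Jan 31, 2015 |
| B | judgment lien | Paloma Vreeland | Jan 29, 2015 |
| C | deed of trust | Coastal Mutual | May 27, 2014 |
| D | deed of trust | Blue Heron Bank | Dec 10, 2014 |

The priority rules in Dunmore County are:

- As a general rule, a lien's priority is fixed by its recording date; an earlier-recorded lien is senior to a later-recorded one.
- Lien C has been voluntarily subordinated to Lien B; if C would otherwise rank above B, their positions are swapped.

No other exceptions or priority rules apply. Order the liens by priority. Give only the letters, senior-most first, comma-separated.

B, D, C, A

Ordering by effective date: C (May 27, 2014), D (Dec 10, 2014), B (Jan 29, 2015), A (Jan 31, 2015).
Because C would otherwise rank above B, the subordination swaps them.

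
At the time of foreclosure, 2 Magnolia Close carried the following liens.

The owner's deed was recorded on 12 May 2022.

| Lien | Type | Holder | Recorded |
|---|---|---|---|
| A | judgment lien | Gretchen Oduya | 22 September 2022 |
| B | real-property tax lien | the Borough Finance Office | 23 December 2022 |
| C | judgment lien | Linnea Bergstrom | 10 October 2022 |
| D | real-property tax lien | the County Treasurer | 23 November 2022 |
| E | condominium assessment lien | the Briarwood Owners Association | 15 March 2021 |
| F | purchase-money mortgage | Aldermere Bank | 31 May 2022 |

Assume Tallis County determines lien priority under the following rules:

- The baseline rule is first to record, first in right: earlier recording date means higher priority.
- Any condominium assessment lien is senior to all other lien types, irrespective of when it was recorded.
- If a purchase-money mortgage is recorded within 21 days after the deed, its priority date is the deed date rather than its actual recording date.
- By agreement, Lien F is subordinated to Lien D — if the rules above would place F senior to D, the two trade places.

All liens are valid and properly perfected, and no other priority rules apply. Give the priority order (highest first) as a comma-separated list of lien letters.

Effective dates after the stated exceptions: F's effective date is the deed date, 12 May 2022.
E is a condominium assessment lien, so it outranks all other liens regardless of date.
Among the remaining liens, by effective date: F (12 May 2022), A (22 September 2022), C (10 October 2022), D (23 November 2022), B (23 December 2022).
F is senior to D before the subordination, so the two trade places.

E, D, A, C, F, B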